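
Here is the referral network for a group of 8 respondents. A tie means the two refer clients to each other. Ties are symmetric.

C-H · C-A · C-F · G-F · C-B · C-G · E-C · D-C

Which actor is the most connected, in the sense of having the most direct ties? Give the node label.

Degrees — A:1, B:1, C:7, D:1, E:1, F:2, G:2, H:1.
The maximum is 7, attained only by C.

C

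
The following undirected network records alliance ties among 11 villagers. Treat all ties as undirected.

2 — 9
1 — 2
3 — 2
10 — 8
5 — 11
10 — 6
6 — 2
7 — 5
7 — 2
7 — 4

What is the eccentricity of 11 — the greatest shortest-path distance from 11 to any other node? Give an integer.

6

Distances from 11: 1:4, 2:3, 3:4, 4:3, 5:1, 6:4, 7:2, 8:6, 9:4, 10:5.
The largest is 6 (to 8), so the eccentricity of 11 is 6.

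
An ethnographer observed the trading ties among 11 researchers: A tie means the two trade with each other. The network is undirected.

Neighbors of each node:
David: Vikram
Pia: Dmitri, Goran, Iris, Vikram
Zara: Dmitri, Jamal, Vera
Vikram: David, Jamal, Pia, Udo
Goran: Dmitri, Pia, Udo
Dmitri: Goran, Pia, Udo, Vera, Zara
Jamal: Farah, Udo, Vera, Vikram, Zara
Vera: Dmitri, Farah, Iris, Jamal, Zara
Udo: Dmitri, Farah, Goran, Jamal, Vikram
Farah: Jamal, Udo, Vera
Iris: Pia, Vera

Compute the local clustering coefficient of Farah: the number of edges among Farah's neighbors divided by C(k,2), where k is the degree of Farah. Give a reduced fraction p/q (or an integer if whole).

2/3

Farah's neighbors: Jamal, Udo, and Vera (k = 3).
Possible neighbor pairs: C(3,2) = 3. Edges among them: Jamal–Udo, Jamal–Vera → e = 2.
Clustering(Farah) = 2/3.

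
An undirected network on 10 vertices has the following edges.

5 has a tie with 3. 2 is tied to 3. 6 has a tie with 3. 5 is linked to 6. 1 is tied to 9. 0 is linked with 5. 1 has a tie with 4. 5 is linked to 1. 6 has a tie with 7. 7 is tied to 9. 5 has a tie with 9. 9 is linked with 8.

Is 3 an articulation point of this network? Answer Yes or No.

Yes

Removing 3 leaves {0, 1, 4, 5, 6, 7, 8, and 9} with no path to {2}, so the network splits into 2 components. 3 is a cut vertex.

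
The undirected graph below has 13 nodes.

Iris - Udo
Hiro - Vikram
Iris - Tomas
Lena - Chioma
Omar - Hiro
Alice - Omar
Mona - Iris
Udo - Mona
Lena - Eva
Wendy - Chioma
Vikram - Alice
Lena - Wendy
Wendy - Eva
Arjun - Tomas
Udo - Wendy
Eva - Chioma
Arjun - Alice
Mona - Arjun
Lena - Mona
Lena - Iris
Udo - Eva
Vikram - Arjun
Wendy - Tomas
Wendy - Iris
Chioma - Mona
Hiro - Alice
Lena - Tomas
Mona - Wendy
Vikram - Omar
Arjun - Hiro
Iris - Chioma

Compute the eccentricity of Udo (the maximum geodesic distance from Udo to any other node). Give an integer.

Distances from Udo: Alice:3, Arjun:2, Chioma:2, Eva:1, Hiro:3, Iris:1, Lena:2, Mona:1, Omar:4, Tomas:2, Vikram:3, Wendy:1.
The largest is 4 (to Omar), so the eccentricity of Udo is 4.

4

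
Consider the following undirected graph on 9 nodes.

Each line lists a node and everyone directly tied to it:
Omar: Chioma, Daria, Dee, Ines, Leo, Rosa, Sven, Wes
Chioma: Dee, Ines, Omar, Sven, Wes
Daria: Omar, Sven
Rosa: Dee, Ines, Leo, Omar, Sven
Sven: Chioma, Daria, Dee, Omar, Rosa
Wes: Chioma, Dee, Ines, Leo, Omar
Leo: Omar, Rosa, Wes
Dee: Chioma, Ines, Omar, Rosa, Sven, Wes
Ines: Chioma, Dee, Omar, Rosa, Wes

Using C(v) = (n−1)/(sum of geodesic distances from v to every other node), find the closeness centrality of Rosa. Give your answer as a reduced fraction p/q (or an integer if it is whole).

Distances from Rosa: Chioma:2, Daria:2, Dee:1, Ines:1, Leo:1, Omar:1, Sven:1, Wes:2. Sum = 11.
n = 9, so closeness = 8/11.

8/11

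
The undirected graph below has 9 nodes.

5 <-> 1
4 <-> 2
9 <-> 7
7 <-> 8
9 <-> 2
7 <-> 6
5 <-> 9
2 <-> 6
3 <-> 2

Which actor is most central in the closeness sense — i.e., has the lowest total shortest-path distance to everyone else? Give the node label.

Farness (sum of distances to all others) for each node — 1:25, 2:14, 3:21, 4:21, 5:18, 6:17, 7:16, 8:23, 9:13.
The smallest farness is 13, for 9, so 9 has the highest closeness.

9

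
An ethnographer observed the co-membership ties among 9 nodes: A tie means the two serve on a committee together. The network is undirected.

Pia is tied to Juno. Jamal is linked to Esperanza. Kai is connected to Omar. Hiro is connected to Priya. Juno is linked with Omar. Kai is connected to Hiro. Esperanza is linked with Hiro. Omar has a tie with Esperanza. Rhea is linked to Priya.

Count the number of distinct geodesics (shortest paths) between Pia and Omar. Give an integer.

1

The shortest distance is 2, and the only length-2 path is Pia–Juno–Omar. So there is exactly 1 shortest path.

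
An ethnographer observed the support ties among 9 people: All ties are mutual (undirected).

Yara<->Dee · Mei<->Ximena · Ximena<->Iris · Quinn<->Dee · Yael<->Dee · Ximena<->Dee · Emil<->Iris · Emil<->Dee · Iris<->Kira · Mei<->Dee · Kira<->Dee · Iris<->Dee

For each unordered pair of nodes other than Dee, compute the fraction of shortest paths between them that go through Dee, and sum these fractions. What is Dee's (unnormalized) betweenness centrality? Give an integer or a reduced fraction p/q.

Pairs whose geodesics pass through Dee — Kira–Mei: 1; Kira–Ximena: 1/2; Kira–Yara: 1; Kira–Yael: 1; Kira–Emil: 1/2; Kira–Quinn: 1; Mei–Yara: 1; Mei–Iris: 1/2; Mei–Yael: 1; Mei–Emil: 1; Mei–Quinn: 1; Ximena–Yara: 1; Ximena–Yael: 1; Ximena–Emil: 1/2 … (+10 more pairs).
All other pairs contribute 0.
Summing the contributions gives betweenness(Dee) = 22.

22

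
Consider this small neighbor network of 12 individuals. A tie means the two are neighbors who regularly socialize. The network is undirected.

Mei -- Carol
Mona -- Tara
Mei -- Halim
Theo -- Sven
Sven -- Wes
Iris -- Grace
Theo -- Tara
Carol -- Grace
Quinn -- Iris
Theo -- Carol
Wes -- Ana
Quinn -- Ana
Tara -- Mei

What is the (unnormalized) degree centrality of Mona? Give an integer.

Mona is directly tied to Tara. That is 1 neighbor, so the degree of Mona is 1.

1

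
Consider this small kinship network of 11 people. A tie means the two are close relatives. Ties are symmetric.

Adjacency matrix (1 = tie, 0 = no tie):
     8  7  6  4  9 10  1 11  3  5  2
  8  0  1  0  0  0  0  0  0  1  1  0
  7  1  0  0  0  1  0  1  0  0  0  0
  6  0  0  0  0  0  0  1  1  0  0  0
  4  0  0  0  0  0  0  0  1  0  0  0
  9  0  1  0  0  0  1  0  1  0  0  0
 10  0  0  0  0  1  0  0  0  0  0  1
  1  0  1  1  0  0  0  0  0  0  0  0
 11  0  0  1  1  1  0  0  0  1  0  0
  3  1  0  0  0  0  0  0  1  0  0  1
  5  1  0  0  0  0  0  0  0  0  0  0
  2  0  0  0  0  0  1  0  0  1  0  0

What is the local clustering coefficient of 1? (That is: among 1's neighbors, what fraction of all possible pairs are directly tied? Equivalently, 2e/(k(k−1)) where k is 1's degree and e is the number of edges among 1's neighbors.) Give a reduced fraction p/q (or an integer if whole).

0

1's neighbors: 6 and 7 (k = 2).
Possible neighbor pairs: C(2,2) = 1. Edges among them: none → e = 0.
Clustering(1) = 0/1.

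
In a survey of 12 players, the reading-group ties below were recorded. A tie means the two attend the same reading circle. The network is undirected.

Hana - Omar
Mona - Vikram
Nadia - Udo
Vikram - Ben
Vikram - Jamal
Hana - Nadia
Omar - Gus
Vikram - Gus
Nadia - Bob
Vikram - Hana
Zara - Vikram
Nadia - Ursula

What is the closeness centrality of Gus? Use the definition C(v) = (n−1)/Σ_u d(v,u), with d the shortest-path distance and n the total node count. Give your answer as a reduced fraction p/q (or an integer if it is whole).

Distances from Gus: Ben:2, Bob:4, Hana:2, Jamal:2, Mona:2, Nadia:3, Omar:1, Udo:4, Ursula:4, Vikram:1, Zara:2. Sum = 27.
n = 12, so closeness = 11/27.

11/27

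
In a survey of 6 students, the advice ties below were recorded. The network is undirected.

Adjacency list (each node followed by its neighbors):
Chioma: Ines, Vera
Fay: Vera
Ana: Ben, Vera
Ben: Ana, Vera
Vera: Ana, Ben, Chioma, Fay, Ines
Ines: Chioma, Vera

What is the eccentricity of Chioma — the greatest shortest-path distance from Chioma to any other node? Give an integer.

2

Distances from Chioma: Ana:2, Ben:2, Fay:2, Ines:1, Vera:1.
The largest is 2 (to Ben, Fay, and Ana), so the eccentricity of Chioma is 2.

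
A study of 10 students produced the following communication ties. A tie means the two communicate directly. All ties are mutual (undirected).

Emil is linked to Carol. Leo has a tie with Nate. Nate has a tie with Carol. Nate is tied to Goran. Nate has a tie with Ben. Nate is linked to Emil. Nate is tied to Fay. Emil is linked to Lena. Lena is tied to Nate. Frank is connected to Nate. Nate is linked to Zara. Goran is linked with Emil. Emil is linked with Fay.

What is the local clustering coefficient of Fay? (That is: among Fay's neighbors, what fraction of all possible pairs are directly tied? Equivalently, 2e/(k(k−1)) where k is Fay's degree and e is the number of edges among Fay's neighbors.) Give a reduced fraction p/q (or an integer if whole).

Fay's neighbors: Emil and Nate (k = 2).
Possible neighbor pairs: C(2,2) = 1. Edges among them: Emil–Nate → e = 1.
Clustering(Fay) = 1/1.

1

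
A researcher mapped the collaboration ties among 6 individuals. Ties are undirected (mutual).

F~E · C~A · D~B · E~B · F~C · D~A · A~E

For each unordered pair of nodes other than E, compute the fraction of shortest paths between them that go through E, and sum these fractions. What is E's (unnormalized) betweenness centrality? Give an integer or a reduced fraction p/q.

10/3

Pairs whose geodesics pass through E — C–B: 2/3; F–B: 1; F–D: 2/3; F–A: 1/2; B–A: 1/2.
All other pairs contribute 0.
Summing the contributions gives betweenness(E) = 10/3.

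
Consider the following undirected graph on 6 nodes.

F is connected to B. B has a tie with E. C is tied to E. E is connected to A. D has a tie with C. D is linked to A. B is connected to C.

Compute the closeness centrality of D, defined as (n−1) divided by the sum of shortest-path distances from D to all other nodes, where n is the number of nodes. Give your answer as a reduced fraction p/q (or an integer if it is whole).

5/9

Distances from D: A:1, B:2, C:1, E:2, F:3. Sum = 9.
n = 6, so closeness = 5/9.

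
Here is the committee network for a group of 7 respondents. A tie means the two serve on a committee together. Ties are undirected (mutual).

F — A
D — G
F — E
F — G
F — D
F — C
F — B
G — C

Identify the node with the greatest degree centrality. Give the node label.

F

Degrees — A:1, B:1, C:2, D:2, E:1, F:6, G:3.
The maximum is 6, attained only by F.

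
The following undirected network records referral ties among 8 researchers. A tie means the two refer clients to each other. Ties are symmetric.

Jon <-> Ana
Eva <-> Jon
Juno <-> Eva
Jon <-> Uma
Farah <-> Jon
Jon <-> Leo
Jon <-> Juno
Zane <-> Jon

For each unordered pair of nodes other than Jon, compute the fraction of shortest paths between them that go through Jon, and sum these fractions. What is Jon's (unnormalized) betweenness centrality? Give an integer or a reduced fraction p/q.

Pairs whose geodesics pass through Jon — Leo–Eva: 1; Leo–Zane: 1; Leo–Ana: 1; Leo–Farah: 1; Leo–Uma: 1; Leo–Juno: 1; Eva–Zane: 1; Eva–Ana: 1; Eva–Farah: 1; Eva–Uma: 1; Zane–Ana: 1; Zane–Farah: 1; Zane–Uma: 1; Zane–Juno: 1 … (+6 more pairs).
All other pairs contribute 0.
Summing the contributions gives betweenness(Jon) = 20.

20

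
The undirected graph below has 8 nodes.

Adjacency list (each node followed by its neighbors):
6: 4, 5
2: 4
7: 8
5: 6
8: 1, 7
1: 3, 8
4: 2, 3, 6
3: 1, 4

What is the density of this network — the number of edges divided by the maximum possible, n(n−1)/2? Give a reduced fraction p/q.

There are 7 edges and 8 nodes, so the maximum possible is C(8,2) = 28.
Density = 7/28 = 1/4.

1/4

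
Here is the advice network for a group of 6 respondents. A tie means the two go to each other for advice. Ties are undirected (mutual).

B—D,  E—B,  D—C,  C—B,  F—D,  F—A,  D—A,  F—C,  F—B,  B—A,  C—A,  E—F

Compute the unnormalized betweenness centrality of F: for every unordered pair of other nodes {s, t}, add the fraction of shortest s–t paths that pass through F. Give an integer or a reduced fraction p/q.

3/2

Pairs whose geodesics pass through F — D–E: 1/2; C–E: 1/2; A–E: 1/2.
All other pairs contribute 0.
Summing the contributions gives betweenness(F) = 3/2.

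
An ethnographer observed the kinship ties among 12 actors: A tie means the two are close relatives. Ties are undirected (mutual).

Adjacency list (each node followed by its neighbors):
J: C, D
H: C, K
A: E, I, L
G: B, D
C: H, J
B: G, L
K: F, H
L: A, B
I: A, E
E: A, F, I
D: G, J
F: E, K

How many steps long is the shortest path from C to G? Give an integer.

3

One shortest route is C – J – D – G, which uses 3 edges, and at distance 2 from C we only reach {D, K}, which does not include G. So d(C,G) = 3.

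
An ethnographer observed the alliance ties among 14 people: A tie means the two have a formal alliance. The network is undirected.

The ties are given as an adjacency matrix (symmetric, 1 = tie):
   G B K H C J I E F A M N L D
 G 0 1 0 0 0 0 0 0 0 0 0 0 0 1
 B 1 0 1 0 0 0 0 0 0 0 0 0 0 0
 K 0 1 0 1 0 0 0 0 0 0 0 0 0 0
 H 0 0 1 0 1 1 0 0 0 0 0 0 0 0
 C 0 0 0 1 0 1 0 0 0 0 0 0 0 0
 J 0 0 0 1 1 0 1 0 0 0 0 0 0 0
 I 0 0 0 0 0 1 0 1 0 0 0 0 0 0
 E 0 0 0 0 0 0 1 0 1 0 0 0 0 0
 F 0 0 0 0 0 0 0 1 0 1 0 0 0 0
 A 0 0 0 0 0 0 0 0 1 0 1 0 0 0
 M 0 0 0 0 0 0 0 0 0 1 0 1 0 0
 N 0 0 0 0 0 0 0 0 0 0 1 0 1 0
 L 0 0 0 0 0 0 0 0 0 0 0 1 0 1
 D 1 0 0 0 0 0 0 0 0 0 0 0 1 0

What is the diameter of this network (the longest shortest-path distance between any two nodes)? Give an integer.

Eccentricity of each node (its greatest distance to any other): A:6, B:6, C:7, D:6, E:6, F:6, G:6, H:6, I:6, J:6, K:6, L:6, M:6, N:7.
The maximum eccentricity is 7, realized for instance by the pair C–N via C – J – I – E – F – A – M – N. So the diameter is 7.

7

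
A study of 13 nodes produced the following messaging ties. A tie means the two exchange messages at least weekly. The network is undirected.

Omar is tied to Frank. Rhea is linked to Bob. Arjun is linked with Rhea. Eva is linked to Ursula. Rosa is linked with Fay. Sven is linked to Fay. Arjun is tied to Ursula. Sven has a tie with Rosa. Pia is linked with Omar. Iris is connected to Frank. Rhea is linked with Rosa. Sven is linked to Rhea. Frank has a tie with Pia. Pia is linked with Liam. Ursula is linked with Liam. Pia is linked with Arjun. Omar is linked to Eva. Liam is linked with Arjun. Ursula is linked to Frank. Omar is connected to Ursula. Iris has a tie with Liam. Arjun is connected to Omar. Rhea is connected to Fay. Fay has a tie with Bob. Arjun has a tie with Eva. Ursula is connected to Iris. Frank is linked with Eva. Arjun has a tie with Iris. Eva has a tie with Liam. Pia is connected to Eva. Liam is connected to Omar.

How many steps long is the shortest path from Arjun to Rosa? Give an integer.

One shortest route is Arjun – Rhea – Rosa, which uses 2 edges, and Arjun and Rosa are not directly tied, so nothing shorter exists. So d(Arjun,Rosa) = 2.

2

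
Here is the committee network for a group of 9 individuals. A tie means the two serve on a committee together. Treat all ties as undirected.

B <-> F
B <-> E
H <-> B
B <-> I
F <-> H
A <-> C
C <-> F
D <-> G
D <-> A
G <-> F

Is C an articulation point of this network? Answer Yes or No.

No

Even without C, every remaining node can still reach every other (the residual graph is connected), so C is not a cut vertex.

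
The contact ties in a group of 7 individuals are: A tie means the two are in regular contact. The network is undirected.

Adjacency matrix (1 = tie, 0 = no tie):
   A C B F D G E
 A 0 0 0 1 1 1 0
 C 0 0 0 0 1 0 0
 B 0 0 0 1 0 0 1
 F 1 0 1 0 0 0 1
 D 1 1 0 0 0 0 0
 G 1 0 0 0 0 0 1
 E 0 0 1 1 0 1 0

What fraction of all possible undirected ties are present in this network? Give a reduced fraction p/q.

8/21

There are 8 edges and 7 nodes, so the maximum possible is C(7,2) = 21.
Density = 8/21.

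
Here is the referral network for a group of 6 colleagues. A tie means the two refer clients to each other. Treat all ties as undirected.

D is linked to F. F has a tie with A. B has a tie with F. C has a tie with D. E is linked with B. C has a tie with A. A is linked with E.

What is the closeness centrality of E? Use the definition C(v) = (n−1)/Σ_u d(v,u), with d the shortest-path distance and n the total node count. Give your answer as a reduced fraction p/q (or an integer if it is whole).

5/9

Distances from E: A:1, B:1, C:2, D:3, F:2. Sum = 9.
n = 6, so closeness = 5/9.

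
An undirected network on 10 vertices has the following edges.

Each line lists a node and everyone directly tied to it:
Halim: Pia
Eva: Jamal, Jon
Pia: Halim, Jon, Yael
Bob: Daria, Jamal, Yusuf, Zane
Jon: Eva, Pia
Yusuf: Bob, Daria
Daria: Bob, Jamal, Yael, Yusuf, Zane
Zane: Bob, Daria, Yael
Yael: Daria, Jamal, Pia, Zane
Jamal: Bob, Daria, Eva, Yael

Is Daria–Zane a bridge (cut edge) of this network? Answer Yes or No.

Even without that edge, Daria still reaches Zane via Daria – Bob – Zane, so the network stays connected. Not a bridge.

No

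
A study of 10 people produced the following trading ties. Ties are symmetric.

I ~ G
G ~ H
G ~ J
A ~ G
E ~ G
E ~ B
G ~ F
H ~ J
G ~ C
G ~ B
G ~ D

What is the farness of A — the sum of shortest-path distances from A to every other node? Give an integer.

Distances from A: B:2, C:2, D:2, E:2, F:2, G:1, H:2, I:2, J:2.
Sum = 2 + 2 + 2 + 2 + 2 + 1 + 2 + 2 + 2 = 17.

17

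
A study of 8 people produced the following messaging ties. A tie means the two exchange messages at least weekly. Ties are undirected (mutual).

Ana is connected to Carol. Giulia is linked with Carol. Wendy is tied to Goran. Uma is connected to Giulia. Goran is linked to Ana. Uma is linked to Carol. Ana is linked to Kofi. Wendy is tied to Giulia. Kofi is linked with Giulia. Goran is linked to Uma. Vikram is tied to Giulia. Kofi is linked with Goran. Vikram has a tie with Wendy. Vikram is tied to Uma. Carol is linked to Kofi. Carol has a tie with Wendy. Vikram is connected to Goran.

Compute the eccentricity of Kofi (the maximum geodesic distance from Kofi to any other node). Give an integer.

2

Distances from Kofi: Ana:1, Carol:1, Giulia:1, Goran:1, Uma:2, Vikram:2, Wendy:2.
The largest is 2 (to Uma, Wendy, and Vikram), so the eccentricity of Kofi is 2.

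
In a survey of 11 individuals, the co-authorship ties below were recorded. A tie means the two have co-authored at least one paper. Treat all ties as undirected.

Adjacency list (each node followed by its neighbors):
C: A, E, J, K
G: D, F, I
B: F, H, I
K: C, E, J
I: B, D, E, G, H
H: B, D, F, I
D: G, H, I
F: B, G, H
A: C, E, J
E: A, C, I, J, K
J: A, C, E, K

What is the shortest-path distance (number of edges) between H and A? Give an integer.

One shortest route is H – I – E – A, which uses 3 edges, and at distance 2 from H we only reach {E, G}, which does not include A. So d(H,A) = 3.

3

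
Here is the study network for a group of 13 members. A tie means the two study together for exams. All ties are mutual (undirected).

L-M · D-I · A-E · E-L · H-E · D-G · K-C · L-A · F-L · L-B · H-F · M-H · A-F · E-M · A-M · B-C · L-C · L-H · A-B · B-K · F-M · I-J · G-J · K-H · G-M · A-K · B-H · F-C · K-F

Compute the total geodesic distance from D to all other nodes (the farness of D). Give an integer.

33

Distances from D: A:3, B:4, C:4, E:3, F:3, G:1, H:3, I:1, J:2, K:4, L:3, M:2.
Sum = 3 + 4 + 4 + 3 + 3 + 1 + 3 + 1 + 2 + 4 + 3 + 2 = 33.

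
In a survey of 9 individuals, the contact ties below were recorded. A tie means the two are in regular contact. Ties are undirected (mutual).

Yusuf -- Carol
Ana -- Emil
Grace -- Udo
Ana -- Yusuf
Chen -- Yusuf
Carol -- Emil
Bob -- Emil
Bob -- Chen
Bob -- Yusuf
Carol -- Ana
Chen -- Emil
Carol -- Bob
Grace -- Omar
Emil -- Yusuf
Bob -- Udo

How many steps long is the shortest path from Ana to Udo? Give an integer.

One shortest route is Ana – Yusuf – Bob – Udo, which uses 3 edges, and at distance 2 from Ana we only reach {Bob, Chen}, which does not include Udo. So d(Ana,Udo) = 3.

3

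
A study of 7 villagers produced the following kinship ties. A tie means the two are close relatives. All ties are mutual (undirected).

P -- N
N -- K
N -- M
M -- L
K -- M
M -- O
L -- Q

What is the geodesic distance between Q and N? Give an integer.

3

One shortest route is Q – L – M – N, which uses 3 edges, and at distance 2 from Q we only reach {M}, which does not include N. So d(Q,N) = 3.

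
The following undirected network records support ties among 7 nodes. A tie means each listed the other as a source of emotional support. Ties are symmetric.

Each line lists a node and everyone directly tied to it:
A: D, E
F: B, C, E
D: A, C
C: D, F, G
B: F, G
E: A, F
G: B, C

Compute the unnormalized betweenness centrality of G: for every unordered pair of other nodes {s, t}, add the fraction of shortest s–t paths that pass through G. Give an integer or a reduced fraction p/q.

1

Pairs whose geodesics pass through G — B–C: 1/2; B–D: 1/2.
All other pairs contribute 0.
Summing the contributions gives betweenness(G) = 1.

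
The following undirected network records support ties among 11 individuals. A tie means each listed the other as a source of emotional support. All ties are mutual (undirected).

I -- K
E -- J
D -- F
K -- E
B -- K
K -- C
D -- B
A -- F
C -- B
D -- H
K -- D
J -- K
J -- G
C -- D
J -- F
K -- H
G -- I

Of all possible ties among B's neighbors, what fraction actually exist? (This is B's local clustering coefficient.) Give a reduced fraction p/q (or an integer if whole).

B's neighbors: C, D, and K (k = 3).
Possible neighbor pairs: C(3,2) = 3. Edges among them: C–D, C–K, D–K → e = 3.
Clustering(B) = 3/3 = 1.

1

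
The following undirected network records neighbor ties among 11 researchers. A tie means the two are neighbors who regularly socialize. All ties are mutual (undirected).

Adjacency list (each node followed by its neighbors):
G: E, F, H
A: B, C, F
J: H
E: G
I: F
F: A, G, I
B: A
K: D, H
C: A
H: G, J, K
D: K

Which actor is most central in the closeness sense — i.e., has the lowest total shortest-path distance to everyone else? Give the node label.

Farness (sum of distances to all others) for each node — A:26, B:35, C:35, D:39, E:29, F:21, G:20, H:23, I:30, J:32, K:30.
The smallest farness is 20, for G, so G has the highest closeness.

G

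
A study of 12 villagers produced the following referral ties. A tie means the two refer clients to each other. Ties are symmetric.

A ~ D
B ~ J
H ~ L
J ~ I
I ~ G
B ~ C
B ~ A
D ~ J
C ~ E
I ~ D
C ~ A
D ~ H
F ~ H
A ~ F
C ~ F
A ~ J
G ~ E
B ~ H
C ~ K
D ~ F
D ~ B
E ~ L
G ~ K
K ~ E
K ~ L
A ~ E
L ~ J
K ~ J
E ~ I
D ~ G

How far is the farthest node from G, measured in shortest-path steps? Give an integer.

Distances from G: A:2, B:2, C:2, D:1, E:1, F:2, H:2, I:1, J:2, K:1, L:2.
The largest is 2 (to J, H, A, F, B, C, and L), so the eccentricity of G is 2.

2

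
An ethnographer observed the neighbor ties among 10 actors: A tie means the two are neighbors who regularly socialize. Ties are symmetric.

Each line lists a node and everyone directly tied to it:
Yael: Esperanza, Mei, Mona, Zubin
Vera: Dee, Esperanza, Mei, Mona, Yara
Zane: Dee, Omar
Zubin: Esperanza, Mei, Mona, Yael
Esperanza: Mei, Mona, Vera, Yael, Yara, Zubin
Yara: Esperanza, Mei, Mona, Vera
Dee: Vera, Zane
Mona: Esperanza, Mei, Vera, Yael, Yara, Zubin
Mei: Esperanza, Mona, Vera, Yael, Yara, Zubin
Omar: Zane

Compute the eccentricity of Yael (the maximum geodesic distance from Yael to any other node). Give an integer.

Distances from Yael: Dee:3, Esperanza:1, Mei:1, Mona:1, Omar:5, Vera:2, Yara:2, Zane:4, Zubin:1.
The largest is 5 (to Omar), so the eccentricity of Yael is 5.

5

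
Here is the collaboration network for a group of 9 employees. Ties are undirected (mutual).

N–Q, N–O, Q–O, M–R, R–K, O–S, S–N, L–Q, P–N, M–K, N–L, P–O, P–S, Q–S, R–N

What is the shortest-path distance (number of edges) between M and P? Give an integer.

One shortest route is M – R – N – P, which uses 3 edges, and at distance 2 from M we only reach {N}, which does not include P. So d(M,P) = 3.

3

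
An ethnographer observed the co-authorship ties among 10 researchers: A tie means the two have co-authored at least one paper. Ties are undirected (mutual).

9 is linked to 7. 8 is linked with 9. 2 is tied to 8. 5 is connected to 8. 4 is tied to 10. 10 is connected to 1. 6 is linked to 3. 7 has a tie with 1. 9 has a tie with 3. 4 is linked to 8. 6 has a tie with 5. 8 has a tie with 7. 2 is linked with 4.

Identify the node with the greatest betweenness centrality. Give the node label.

Unnormalized betweenness of each node: 1:2, 2:0, 3:2, 4:11/2, 5:5, 6:1, 7:13/2, 8:35/2, 9:7, 10:3/2.
8 has the largest value, 35/2, making it the main broker — the node through which the most shortest paths run.

8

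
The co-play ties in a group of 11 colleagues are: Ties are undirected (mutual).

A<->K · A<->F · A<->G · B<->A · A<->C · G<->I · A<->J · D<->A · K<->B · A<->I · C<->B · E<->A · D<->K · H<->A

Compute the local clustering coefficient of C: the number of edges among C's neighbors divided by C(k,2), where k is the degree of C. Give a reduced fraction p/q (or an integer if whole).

C's neighbors: A and B (k = 2).
Possible neighbor pairs: C(2,2) = 1. Edges among them: A–B → e = 1.
Clustering(C) = 1/1.

1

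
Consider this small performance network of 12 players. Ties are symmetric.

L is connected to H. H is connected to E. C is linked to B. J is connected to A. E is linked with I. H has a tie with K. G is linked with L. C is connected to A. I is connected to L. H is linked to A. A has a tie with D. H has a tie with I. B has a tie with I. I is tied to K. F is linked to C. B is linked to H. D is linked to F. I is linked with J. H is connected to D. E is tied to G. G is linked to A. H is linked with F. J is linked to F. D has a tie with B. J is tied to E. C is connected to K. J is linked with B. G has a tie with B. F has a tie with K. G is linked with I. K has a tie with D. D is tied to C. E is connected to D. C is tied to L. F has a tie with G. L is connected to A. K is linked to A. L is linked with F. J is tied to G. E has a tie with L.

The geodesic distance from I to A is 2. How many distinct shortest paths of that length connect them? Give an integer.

The shortest distance is 2. The length-2 paths are: I–H–A; I–J–A; I–G–A; I–K–A; I–L–A.
That gives 5 distinct shortest paths.

5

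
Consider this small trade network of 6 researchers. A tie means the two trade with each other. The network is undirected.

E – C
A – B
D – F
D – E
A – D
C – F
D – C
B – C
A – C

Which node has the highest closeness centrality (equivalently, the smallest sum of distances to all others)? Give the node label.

Farness (sum of distances to all others) for each node — A:7, B:8, C:5, D:6, E:8, F:8.
The smallest farness is 5, for C, so C has the highest closeness.

C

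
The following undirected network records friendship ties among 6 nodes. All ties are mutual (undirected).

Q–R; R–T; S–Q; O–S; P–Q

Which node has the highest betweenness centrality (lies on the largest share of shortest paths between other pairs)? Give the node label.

Unnormalized betweenness of each node: O:0, P:0, Q:8, R:4, S:4, T:0.
Q has the largest value, 8, making it the main broker — the node through which the most shortest paths run.

Q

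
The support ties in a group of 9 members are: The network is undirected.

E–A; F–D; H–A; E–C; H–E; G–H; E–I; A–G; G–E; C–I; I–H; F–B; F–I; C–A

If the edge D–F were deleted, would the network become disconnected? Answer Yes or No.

Without the D–F edge there is no alternate route between D and F, so the network disconnects. It is a bridge.

Yes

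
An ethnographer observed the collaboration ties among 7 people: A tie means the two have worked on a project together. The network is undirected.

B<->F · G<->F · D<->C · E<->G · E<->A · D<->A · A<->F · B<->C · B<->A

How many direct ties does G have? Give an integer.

G is directly tied to E and F. That is 2 neighbors, so the degree of G is 2.

2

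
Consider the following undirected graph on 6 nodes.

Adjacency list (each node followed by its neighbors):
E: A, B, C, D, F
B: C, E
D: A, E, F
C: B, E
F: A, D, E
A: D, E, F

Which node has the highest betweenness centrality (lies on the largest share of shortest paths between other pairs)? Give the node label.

Unnormalized betweenness of each node: A:0, B:0, C:0, D:0, E:6, F:0.
E has the largest value, 6, making it the main broker — the node through which the most shortest paths run.

E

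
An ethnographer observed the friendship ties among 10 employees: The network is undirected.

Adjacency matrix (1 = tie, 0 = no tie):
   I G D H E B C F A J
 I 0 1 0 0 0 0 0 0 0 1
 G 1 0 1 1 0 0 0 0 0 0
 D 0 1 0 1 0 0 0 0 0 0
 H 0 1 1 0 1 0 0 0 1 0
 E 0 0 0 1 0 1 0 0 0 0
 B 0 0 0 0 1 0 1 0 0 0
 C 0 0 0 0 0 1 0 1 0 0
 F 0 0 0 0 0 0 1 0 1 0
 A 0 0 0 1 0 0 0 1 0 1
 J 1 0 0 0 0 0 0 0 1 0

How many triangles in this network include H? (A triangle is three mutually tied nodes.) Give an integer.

1

H's neighbors: A, D, E, and G.
Neighbor pairs that are themselves tied: H–D–G. Each forms one triangle with H, for 1 in total.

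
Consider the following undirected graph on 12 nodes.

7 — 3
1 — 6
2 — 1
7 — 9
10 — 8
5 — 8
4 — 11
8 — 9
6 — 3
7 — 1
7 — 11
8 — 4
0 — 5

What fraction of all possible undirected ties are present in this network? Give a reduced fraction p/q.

There are 13 edges and 12 nodes, so the maximum possible is C(12,2) = 66.
Density = 13/66.

13/66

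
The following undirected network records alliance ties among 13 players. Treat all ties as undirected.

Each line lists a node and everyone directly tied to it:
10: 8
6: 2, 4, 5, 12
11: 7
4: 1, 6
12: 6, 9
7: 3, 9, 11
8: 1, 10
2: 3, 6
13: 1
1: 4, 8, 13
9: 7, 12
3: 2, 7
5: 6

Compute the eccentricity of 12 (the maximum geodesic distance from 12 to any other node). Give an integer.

5

Distances from 12: 1:3, 2:2, 3:3, 4:2, 5:2, 6:1, 7:2, 8:4, 9:1, 10:5, 11:3, 13:4.
The largest is 5 (to 10), so the eccentricity of 12 is 5.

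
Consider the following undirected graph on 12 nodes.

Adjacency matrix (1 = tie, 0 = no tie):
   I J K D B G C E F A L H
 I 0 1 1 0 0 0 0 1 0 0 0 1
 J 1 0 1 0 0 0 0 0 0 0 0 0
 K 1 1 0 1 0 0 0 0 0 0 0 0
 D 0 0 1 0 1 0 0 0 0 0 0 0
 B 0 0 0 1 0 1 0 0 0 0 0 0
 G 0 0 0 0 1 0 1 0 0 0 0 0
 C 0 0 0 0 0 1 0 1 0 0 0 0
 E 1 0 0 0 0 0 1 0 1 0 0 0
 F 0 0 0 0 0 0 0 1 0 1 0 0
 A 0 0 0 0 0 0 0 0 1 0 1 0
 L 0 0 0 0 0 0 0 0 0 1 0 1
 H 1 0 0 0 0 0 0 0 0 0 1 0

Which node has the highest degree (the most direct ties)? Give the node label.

I

Degrees — A:2, B:2, C:2, D:2, E:3, F:2, G:2, H:2, I:4, J:2, K:3, L:2.
The maximum is 4, attained only by I.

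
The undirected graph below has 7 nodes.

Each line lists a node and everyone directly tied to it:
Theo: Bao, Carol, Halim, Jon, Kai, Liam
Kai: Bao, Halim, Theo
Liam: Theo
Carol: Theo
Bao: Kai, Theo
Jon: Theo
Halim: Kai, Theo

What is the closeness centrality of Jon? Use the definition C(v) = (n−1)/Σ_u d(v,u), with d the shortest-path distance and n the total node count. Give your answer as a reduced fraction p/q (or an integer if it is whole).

Distances from Jon: Bao:2, Carol:2, Halim:2, Kai:2, Liam:2, Theo:1. Sum = 11.
n = 7, so closeness = 6/11.

6/11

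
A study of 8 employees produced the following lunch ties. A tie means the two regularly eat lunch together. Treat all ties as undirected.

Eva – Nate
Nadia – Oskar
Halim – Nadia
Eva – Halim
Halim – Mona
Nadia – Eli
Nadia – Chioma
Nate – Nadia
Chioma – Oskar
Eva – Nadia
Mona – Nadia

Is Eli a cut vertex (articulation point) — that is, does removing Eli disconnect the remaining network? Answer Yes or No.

Even without Eli, every remaining node can still reach every other (the residual graph is connected), so Eli is not a cut vertex.

No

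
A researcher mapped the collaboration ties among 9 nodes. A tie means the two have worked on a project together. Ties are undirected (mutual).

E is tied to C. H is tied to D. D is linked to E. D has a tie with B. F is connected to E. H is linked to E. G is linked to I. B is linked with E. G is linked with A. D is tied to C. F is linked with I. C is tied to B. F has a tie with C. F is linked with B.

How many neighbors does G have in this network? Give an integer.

G is directly tied to A and I. That is 2 neighbors, so the degree of G is 2.

2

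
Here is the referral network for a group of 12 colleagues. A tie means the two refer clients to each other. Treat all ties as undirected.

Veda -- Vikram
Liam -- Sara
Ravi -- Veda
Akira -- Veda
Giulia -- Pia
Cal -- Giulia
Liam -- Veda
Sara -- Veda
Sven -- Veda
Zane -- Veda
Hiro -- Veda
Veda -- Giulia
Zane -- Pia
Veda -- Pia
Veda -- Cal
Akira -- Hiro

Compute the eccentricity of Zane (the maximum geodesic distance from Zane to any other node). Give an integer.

Distances from Zane: Akira:2, Cal:2, Giulia:2, Hiro:2, Liam:2, Pia:1, Ravi:2, Sara:2, Sven:2, Veda:1, Vikram:2.
The largest is 2 (to Ravi, Giulia, Akira, Hiro, Liam, Sara, Cal, Sven, and Vikram), so the eccentricity of Zane is 2.

2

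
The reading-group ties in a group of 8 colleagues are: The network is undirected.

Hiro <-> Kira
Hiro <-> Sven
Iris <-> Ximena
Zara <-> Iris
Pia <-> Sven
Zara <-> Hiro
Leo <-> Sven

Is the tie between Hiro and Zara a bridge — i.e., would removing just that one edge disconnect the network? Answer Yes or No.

Yes

Without the Hiro–Zara edge there is no alternate route between Hiro and Zara, so the network disconnects. It is a bridge.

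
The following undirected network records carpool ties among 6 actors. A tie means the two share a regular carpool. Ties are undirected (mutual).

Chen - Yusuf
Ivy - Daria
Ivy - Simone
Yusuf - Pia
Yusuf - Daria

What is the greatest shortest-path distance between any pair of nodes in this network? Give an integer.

4

Eccentricity of each node (its greatest distance to any other): Chen:4, Daria:2, Ivy:3, Pia:4, Simone:4, Yusuf:3.
The maximum eccentricity is 4, realized for instance by the pair Chen–Simone via Chen – Yusuf – Daria – Ivy – Simone. So the diameter is 4.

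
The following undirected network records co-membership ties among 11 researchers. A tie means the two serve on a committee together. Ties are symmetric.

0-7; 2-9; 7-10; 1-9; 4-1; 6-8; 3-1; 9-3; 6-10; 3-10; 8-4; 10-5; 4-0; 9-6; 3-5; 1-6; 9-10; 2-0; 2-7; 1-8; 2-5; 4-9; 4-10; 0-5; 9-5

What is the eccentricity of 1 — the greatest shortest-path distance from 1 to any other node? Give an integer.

Distances from 1: 0:2, 2:2, 3:1, 4:1, 5:2, 6:1, 7:3, 8:1, 9:1, 10:2.
The largest is 3 (to 7), so the eccentricity of 1 is 3.

3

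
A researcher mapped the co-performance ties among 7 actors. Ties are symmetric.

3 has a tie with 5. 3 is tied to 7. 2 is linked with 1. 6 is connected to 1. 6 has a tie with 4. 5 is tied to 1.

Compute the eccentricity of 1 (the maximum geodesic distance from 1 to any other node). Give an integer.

Distances from 1: 2:1, 3:2, 4:2, 5:1, 6:1, 7:3.
The largest is 3 (to 7), so the eccentricity of 1 is 3.

3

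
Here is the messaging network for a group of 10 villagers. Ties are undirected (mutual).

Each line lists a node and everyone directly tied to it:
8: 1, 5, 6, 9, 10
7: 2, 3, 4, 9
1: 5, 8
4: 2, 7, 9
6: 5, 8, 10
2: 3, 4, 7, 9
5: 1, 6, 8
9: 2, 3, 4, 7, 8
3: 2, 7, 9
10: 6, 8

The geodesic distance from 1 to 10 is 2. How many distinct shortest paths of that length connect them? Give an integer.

1

The shortest distance is 2, and the only length-2 path is 1–8–10. So there is exactly 1 shortest path.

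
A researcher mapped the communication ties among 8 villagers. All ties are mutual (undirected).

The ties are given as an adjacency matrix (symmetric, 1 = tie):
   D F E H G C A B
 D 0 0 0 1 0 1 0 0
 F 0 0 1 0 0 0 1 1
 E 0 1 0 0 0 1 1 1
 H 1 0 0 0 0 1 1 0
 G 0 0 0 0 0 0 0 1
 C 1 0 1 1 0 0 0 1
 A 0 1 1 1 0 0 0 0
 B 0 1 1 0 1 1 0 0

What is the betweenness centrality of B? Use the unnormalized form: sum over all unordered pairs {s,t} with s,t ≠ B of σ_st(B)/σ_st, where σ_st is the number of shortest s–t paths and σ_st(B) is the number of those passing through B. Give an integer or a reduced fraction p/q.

41/6

Pairs whose geodesics pass through B — D–F: 1/3; D–G: 1; F–G: 1; F–C: 1/2; E–G: 1; H–G: 1; G–C: 1; G–A: 2/2.
All other pairs contribute 0.
Summing the contributions gives betweenness(B) = 41/6.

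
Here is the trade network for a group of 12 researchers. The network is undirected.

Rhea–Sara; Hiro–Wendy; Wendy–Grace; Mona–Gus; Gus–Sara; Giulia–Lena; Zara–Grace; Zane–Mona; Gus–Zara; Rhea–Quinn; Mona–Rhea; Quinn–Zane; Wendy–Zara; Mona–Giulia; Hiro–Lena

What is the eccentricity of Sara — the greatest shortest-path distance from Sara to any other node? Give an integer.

4

Distances from Sara: Giulia:3, Grace:3, Gus:1, Hiro:4, Lena:4, Mona:2, Quinn:2, Rhea:1, Wendy:3, Zane:3, Zara:2.
The largest is 4 (to Hiro and Lena), so the eccentricity of Sara is 4.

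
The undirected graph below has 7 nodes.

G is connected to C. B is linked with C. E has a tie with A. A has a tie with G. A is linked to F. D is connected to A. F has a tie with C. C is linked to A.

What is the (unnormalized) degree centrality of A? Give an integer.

5

A is directly tied to C, D, E, F, and G. That is 5 neighbors, so the degree of A is 5.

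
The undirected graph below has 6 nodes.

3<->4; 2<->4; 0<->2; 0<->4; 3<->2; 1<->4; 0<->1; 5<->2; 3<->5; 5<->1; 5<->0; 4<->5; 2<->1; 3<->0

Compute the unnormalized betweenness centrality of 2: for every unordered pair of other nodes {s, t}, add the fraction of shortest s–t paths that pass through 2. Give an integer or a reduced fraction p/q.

Pairs whose geodesics pass through 2 — 1–3: 1/4.
All other pairs contribute 0.
Summing the contributions gives betweenness(2) = 1/4.

1/4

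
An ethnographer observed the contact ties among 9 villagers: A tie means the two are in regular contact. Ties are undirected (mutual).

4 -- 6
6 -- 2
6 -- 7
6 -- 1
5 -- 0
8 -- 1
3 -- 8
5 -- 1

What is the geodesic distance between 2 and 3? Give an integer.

4

One shortest route is 2 – 6 – 1 – 8 – 3, which uses 4 edges, and at distance 3 from 2 we only reach {5, 8}, which does not include 3. So d(2,3) = 4.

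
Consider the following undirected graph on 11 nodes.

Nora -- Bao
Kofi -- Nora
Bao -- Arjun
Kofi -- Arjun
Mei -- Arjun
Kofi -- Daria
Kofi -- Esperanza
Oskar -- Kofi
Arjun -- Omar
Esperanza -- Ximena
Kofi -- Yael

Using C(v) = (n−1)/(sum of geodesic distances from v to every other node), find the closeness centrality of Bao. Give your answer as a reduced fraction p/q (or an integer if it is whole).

Distances from Bao: Arjun:1, Daria:3, Esperanza:3, Kofi:2, Mei:2, Nora:1, Omar:2, Oskar:3, Ximena:4, Yael:3. Sum = 24.
n = 11, so closeness = 10/24 = 5/12.

5/12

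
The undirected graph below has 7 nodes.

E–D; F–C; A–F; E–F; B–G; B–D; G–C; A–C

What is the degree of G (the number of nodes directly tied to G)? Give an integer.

G is directly tied to B and C. That is 2 neighbors, so the degree of G is 2.

2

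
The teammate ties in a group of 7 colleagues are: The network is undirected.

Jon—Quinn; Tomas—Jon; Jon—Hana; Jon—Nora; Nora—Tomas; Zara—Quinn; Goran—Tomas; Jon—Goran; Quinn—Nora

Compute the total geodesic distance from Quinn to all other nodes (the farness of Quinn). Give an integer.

Distances from Quinn: Goran:2, Hana:2, Jon:1, Nora:1, Tomas:2, Zara:1.
Sum = 2 + 2 + 1 + 1 + 2 + 1 = 9.

9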